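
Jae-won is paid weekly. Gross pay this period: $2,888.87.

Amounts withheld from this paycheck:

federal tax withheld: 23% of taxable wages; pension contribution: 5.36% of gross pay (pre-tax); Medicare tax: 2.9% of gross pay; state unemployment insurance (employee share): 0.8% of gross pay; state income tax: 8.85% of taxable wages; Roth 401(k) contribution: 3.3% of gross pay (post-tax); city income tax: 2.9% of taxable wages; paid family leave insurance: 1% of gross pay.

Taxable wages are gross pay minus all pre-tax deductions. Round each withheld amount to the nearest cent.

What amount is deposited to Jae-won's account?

$1,552.84

Pension contribution: $2,888.87 × 0.0536 = $154.84
Taxable wages = $2,888.87 − $154.84 = $2,734.03
City income tax: $2,734.03 × 0.029 = $79.29
State income tax: $2,734.03 × 0.0885 = $241.96
Federal tax withheld: $2,734.03 × 0.23 = $628.83
Medicare tax: $2,888.87 × 0.029 = $83.78
Paid family leave insurance: $2,888.87 × 0.01 = $28.89
State unemployment insurance (employee share): $2,888.87 × 0.008 = $23.11
Roth 401(k) contribution: $2,888.87 × 0.033 = $95.33
Total deductions = $154.84 + $79.29 + $241.96 + $628.83 + $83.78 + $28.89 + $23.11 + $95.33 = $1,336.03
Net pay = $2,888.87 − $1,336.03 = $1,552.84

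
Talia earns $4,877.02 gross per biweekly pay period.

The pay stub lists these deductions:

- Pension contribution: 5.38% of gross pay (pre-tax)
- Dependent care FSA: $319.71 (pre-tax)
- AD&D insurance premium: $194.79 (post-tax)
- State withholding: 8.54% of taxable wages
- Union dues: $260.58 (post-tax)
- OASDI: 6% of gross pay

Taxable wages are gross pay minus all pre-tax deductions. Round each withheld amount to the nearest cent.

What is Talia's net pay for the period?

Dependent care FSA: $319.71
Pension contribution: $4,877.02 × 0.0538 = $262.38
Pre-tax total = $319.71 + $262.38 = $582.09
Taxable wages = $4,877.02 − $582.09 = $4,294.93
State withholding: $4,294.93 × 0.0854 = $366.79
OASDI: $4,877.02 × 0.06 = $292.62
Union dues: $260.58
AD&D insurance premium: $194.79
Total deductions = $319.71 + $262.38 + $366.79 + $292.62 + $260.58 + $194.79 = $1,696.87
Net pay = $4,877.02 − $1,696.87 = $3,180.15

$3,180.15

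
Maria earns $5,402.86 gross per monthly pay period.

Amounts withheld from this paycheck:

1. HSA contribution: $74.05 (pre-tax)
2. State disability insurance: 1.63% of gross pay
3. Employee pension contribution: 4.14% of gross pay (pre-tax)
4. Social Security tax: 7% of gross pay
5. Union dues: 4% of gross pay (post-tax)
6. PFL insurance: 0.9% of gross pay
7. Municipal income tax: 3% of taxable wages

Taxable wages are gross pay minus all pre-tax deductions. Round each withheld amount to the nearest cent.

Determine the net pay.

$4,220.97

Employee pension contribution: $5,402.86 × 0.0414 = $223.68
HSA contribution: $74.05
Pre-tax total = $223.68 + $74.05 = $297.73
Taxable wages = $5,402.86 − $297.73 = $5,105.13
Municipal income tax: $5,105.13 × 0.03 = $153.15
PFL insurance: $5,402.86 × 0.009 = $48.63
State disability insurance: $5,402.86 × 0.0163 = $88.07
Social Security tax: $5,402.86 × 0.07 = $378.20
Union dues: $5,402.86 × 0.04 = $216.11
Total deductions = $223.68 + $74.05 + $153.15 + $48.63 + $88.07 + $378.20 + $216.11 = $1,181.89
Net pay = $5,402.86 − $1,181.89 = $4,220.97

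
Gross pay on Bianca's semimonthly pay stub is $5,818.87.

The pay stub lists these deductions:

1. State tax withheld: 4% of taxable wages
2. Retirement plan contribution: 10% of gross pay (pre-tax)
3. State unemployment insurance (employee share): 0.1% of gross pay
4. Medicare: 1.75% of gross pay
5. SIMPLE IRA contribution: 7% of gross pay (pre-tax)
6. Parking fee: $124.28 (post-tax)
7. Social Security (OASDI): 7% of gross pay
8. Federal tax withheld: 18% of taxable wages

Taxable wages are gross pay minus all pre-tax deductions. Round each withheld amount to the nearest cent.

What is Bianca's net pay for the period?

Retirement plan contribution: $5,818.87 × 0.1 = $581.89
SIMPLE IRA contribution: $5,818.87 × 0.07 = $407.32
Pre-tax total = $581.89 + $407.32 = $989.21
Taxable wages = $5,818.87 − $989.21 = $4,829.66
State tax withheld: $4,829.66 × 0.04 = $193.19
Federal tax withheld: $4,829.66 × 0.18 = $869.34
Social Security (OASDI): $5,818.87 × 0.07 = $407.32
State unemployment insurance (employee share): $5,818.87 × 0.001 = $5.82
Medicare: $5,818.87 × 0.0175 = $101.83
Parking fee: $124.28
Total deductions = $581.89 + $407.32 + $193.19 + $869.34 + $407.32 + $5.82 + $101.83 + $124.28 = $2,690.99
Net pay = $5,818.87 − $2,690.99 = $3,127.88

$3,127.88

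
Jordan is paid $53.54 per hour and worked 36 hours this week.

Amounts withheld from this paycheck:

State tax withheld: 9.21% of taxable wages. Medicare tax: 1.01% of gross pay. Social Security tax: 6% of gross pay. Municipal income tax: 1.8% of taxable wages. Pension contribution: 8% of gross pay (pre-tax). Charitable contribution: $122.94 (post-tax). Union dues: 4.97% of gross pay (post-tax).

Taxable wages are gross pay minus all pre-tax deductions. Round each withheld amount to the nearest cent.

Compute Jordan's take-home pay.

$1,224.15

Gross pay: 36 × $53.54 = $1,927.44
Pension contribution: $1,927.44 × 0.08 = $154.20
Taxable wages = $1,927.44 − $154.20 = $1,773.24
Municipal income tax: $1,773.24 × 0.018 = $31.92
State tax withheld: $1,773.24 × 0.0921 = $163.32
Medicare tax: $1,927.44 × 0.0101 = $19.47
Social Security tax: $1,927.44 × 0.06 = $115.65
Charitable contribution: $122.94
Union dues: $1,927.44 × 0.0497 = $95.79
Total deductions = $154.20 + $31.92 + $163.32 + $19.47 + $115.65 + $122.94 + $95.79 = $703.29
Net pay = $1,927.44 − $703.29 = $1,224.15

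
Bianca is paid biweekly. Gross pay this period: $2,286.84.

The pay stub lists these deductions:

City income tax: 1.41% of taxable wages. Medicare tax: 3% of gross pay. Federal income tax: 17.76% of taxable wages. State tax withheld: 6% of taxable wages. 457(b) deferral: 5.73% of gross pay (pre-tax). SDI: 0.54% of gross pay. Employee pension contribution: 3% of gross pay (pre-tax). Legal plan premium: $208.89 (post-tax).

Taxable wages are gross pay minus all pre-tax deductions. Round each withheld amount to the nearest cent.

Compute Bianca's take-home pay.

Employee pension contribution: $2,286.84 × 0.03 = $68.61
457(b) deferral: $2,286.84 × 0.0573 = $131.04
Pre-tax total = $68.61 + $131.04 = $199.65
Taxable wages = $2,286.84 − $199.65 = $2,087.19
City income tax: $2,087.19 × 0.0141 = $29.43
State tax withheld: $2,087.19 × 0.06 = $125.23
Federal income tax: $2,087.19 × 0.1776 = $370.68
SDI: $2,286.84 × 0.0054 = $12.35
Medicare tax: $2,286.84 × 0.03 = $68.61
Legal plan premium: $208.89
Total deductions = $68.61 + $131.04 + $29.43 + $125.23 + $370.68 + $12.35 + $68.61 + $208.89 = $1,014.84
Net pay = $2,286.84 − $1,014.84 = $1,272.00

$1,272.00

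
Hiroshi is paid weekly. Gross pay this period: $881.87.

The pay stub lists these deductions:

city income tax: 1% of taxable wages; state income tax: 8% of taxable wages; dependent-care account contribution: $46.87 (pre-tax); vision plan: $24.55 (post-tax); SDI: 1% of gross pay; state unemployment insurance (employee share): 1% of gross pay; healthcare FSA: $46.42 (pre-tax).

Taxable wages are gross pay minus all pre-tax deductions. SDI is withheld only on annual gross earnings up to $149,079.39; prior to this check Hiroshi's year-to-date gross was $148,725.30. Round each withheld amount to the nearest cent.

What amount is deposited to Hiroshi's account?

$680.69

Dependent-care account contribution: $46.87
Healthcare FSA: $46.42
Pre-tax total = $46.87 + $46.42 = $93.29
Taxable wages = $881.87 − $93.29 = $788.58
City income tax: $788.58 × 0.01 = $7.89
State income tax: $788.58 × 0.08 = $63.09
SDI: only $149,079.39 − $148,725.30 = $354.09 of this check is subject → $354.09 × 0.01 = $3.54
State unemployment insurance (employee share): $881.87 × 0.01 = $8.82
Vision plan: $24.55
Total deductions = $46.87 + $46.42 + $7.89 + $63.09 + $3.54 + $8.82 + $24.55 = $201.18
Net pay = $881.87 − $201.18 = $680.69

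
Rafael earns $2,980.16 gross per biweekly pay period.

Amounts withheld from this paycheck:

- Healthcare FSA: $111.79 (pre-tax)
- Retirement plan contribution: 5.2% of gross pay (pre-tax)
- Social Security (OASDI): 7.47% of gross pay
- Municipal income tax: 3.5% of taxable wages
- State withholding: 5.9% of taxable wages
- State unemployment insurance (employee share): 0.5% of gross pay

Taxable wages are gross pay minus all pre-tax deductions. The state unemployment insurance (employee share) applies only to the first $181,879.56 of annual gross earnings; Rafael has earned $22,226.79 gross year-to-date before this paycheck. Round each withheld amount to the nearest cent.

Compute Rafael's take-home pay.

Healthcare FSA: $111.79
Retirement plan contribution: $2,980.16 × 0.052 = $154.97
Pre-tax total = $111.79 + $154.97 = $266.76
Taxable wages = $2,980.16 − $266.76 = $2,713.40
State withholding: $2,713.40 × 0.059 = $160.09
Municipal income tax: $2,713.40 × 0.035 = $94.97
State unemployment insurance (employee share): cap not yet reached, full $2,980.16 is subject → $2,980.16 × 0.005 = $14.90
Social Security (OASDI): $2,980.16 × 0.0747 = $222.62
Total deductions = $111.79 + $154.97 + $160.09 + $94.97 + $14.90 + $222.62 = $759.34
Net pay = $2,980.16 − $759.34 = $2,220.82

$2,220.82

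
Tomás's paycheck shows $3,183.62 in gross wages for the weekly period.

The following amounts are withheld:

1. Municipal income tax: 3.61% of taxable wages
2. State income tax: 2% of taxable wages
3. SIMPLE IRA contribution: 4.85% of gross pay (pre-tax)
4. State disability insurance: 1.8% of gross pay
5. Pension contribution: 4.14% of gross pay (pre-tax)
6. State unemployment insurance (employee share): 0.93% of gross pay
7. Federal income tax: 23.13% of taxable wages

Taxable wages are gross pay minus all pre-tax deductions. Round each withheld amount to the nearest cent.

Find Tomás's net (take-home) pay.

Pension contribution: $3,183.62 × 0.0414 = $131.80
SIMPLE IRA contribution: $3,183.62 × 0.0485 = $154.41
Pre-tax total = $131.80 + $154.41 = $286.21
Taxable wages = $3,183.62 − $286.21 = $2,897.41
State income tax: $2,897.41 × 0.02 = $57.95
Municipal income tax: $2,897.41 × 0.0361 = $104.60
Federal income tax: $2,897.41 × 0.2313 = $670.17
State disability insurance: $3,183.62 × 0.018 = $57.31
State unemployment insurance (employee share): $3,183.62 × 0.0093 = $29.61
Total deductions = $131.80 + $154.41 + $57.95 + $104.60 + $670.17 + $57.31 + $29.61 = $1,205.85
Net pay = $3,183.62 − $1,205.85 = $1,977.77

$1,977.77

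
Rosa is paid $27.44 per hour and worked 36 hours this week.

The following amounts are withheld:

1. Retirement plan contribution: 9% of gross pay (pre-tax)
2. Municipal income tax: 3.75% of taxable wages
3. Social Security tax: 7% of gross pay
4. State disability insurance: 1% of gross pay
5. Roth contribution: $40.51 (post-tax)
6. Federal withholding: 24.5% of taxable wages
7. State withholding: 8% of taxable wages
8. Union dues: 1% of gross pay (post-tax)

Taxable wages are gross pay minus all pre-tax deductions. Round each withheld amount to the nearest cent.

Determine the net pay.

Gross pay: 36 × $27.44 = $987.84
Retirement plan contribution: $987.84 × 0.09 = $88.91
Taxable wages = $987.84 − $88.91 = $898.93
Federal withholding: $898.93 × 0.245 = $220.24
State withholding: $898.93 × 0.08 = $71.91
Municipal income tax: $898.93 × 0.0375 = $33.71
State disability insurance: $987.84 × 0.01 = $9.88
Social Security tax: $987.84 × 0.07 = $69.15
Roth contribution: $40.51
Union dues: $987.84 × 0.01 = $9.88
Total deductions = $88.91 + $220.24 + $71.91 + $33.71 + $9.88 + $69.15 + $40.51 + $9.88 = $544.19
Net pay = $987.84 − $544.19 = $443.65

$443.65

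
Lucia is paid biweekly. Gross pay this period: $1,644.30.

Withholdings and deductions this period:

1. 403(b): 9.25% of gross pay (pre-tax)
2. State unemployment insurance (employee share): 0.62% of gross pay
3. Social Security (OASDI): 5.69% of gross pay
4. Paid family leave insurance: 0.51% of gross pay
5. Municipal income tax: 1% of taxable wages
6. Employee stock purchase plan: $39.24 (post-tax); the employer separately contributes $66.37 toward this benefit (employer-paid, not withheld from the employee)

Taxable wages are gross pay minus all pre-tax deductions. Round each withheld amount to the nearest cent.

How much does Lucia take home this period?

$1,325.90

403(b): $1,644.30 × 0.0925 = $152.10
Taxable wages = $1,644.30 − $152.10 = $1,492.20
Municipal income tax: $1,492.20 × 0.01 = $14.92
State unemployment insurance (employee share): $1,644.30 × 0.0062 = $10.19
Social Security (OASDI): $1,644.30 × 0.0569 = $93.56
Paid family leave insurance: $1,644.30 × 0.0051 = $8.39
Employee stock purchase plan: $39.24
(Employer's $66.37 toward employee stock purchase plan is not withheld from the employee.)
Total deductions = $152.10 + $14.92 + $10.19 + $93.56 + $8.39 + $39.24 = $318.40
Net pay = $1,644.30 − $318.40 = $1,325.90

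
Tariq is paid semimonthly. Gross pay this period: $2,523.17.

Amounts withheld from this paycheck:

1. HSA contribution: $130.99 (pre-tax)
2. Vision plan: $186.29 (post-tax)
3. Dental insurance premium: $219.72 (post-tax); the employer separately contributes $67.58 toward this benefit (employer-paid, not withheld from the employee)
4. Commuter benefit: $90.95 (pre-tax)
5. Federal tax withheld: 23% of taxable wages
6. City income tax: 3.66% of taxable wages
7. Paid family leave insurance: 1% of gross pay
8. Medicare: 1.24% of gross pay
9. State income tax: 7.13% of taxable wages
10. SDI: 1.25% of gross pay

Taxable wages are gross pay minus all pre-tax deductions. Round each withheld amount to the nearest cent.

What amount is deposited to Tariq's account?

Commuter benefit: $90.95
HSA contribution: $130.99
Pre-tax total = $90.95 + $130.99 = $221.94
Taxable wages = $2,523.17 − $221.94 = $2,301.23
State income tax: $2,301.23 × 0.0713 = $164.08
Federal tax withheld: $2,301.23 × 0.23 = $529.28
City income tax: $2,301.23 × 0.0366 = $84.23
Paid family leave insurance: $2,523.17 × 0.01 = $25.23
Medicare: $2,523.17 × 0.0124 = $31.29
SDI: $2,523.17 × 0.0125 = $31.54
Dental insurance premium: $219.72
Vision plan: $186.29
(Employer's $67.58 toward dental insurance premium is not withheld from the employee.)
Total deductions = $90.95 + $130.99 + $164.08 + $529.28 + $84.23 + $25.23 + $31.29 + $31.54 + $219.72 + $186.29 = $1,493.60
Net pay = $2,523.17 − $1,493.60 = $1,029.57

$1,029.57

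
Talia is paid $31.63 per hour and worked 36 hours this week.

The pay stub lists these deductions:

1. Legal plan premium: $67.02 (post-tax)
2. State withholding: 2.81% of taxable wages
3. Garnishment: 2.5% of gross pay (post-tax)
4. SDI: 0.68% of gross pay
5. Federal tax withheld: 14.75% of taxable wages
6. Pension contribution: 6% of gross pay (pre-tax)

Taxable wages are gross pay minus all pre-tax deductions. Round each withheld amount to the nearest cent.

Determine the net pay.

Gross pay: 36 × $31.63 = $1,138.68
Pension contribution: $1,138.68 × 0.06 = $68.32
Taxable wages = $1,138.68 − $68.32 = $1,070.36
Federal tax withheld: $1,070.36 × 0.1475 = $157.88
State withholding: $1,070.36 × 0.0281 = $30.08
SDI: $1,138.68 × 0.0068 = $7.74
Legal plan premium: $67.02
Garnishment: $1,138.68 × 0.025 = $28.47
Total deductions = $68.32 + $157.88 + $30.08 + $7.74 + $67.02 + $28.47 = $359.51
Net pay = $1,138.68 − $359.51 = $779.17

$779.17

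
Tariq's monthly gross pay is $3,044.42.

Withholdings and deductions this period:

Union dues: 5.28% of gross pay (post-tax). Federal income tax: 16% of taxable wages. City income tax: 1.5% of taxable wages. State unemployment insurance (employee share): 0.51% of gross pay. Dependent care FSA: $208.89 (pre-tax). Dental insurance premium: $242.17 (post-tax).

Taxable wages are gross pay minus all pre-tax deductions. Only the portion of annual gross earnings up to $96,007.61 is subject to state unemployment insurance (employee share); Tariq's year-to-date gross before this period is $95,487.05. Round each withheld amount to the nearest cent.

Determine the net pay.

Dependent care FSA: $208.89
Taxable wages = $3,044.42 − $208.89 = $2,835.53
Federal income tax: $2,835.53 × 0.16 = $453.68
City income tax: $2,835.53 × 0.015 = $42.53
State unemployment insurance (employee share): only $96,007.61 − $95,487.05 = $520.56 of this check is subject → $520.56 × 0.0051 = $2.65
Union dues: $3,044.42 × 0.0528 = $160.75
Dental insurance premium: $242.17
Total deductions = $208.89 + $453.68 + $42.53 + $2.65 + $160.75 + $242.17 = $1,110.67
Net pay = $3,044.42 − $1,110.67 = $1,933.75

$1,933.75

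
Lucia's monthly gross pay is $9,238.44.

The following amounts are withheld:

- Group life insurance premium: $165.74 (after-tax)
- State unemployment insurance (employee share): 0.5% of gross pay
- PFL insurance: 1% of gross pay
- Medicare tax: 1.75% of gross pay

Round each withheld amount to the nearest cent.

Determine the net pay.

$8,772.46

PFL insurance: $9,238.44 × 0.01 = $92.38
Medicare tax: $9,238.44 × 0.0175 = $161.67
State unemployment insurance (employee share): $9,238.44 × 0.005 = $46.19
Group life insurance premium: $165.74
Total deductions = $92.38 + $161.67 + $46.19 + $165.74 = $465.98
Net pay = $9,238.44 − $465.98 = $8,772.46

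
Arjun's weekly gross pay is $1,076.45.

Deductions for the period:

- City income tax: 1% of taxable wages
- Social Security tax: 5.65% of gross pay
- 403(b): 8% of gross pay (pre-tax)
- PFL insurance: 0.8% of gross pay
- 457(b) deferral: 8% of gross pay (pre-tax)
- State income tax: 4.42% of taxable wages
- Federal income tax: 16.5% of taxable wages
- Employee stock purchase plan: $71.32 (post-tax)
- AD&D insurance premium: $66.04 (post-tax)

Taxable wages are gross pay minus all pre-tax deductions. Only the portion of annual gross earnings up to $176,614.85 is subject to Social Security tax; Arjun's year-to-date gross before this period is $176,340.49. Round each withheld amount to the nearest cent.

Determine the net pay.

$544.54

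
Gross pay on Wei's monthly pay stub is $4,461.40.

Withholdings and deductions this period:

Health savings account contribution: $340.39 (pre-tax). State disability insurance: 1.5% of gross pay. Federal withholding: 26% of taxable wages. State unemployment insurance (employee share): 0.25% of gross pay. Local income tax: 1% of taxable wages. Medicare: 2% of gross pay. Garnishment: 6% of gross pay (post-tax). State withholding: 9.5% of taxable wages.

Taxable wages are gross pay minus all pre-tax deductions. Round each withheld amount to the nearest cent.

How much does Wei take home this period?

Health savings account contribution: $340.39
Taxable wages = $4,461.40 − $340.39 = $4,121.01
Federal withholding: $4,121.01 × 0.26 = $1,071.46
State withholding: $4,121.01 × 0.095 = $391.50
Local income tax: $4,121.01 × 0.01 = $41.21
State disability insurance: $4,461.40 × 0.015 = $66.92
Medicare: $4,461.40 × 0.02 = $89.23
State unemployment insurance (employee share): $4,461.40 × 0.0025 = $11.15
Garnishment: $4,461.40 × 0.06 = $267.68
Total deductions = $340.39 + $1,071.46 + $391.50 + $41.21 + $66.92 + $89.23 + $11.15 + $267.68 = $2,279.54
Net pay = $4,461.40 − $2,279.54 = $2,181.86

$2,181.86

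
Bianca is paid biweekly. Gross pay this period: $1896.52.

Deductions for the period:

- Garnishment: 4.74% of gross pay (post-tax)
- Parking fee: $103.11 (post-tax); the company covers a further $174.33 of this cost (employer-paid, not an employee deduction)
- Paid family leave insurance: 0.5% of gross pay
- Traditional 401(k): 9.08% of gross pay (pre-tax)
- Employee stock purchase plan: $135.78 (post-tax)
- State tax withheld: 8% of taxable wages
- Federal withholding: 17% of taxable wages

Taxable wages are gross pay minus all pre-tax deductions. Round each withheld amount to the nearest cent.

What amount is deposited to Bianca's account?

Traditional 401(k): $1896.52 × 0.0908 = $172.20
Taxable wages = $1896.52 − $172.20 = $1724.32
Federal withholding: $1724.32 × 0.17 = $293.13
State tax withheld: $1724.32 × 0.08 = $137.95
Paid family leave insurance: $1896.52 × 0.005 = $9.48
Employee stock purchase plan: $135.78
Garnishment: $1896.52 × 0.0474 = $89.90
Parking fee: $103.11
(Employer's $174.33 toward parking fee is not withheld from the employee.)
Total deductions = $172.20 + $293.13 + $137.95 + $9.48 + $135.78 + $89.90 + $103.11 = $941.55
Net pay = $1896.52 − $941.55 = $954.97

$954.97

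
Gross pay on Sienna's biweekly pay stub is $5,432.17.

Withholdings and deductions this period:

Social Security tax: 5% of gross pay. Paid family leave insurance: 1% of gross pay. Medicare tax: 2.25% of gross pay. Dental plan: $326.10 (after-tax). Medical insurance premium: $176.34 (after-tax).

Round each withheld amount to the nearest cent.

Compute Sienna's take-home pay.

Paid family leave insurance: $5,432.17 × 0.01 = $54.32
Social Security tax: $5,432.17 × 0.05 = $271.61
Medicare tax: $5,432.17 × 0.0225 = $122.22
Dental plan: $326.10
Medical insurance premium: $176.34
Total deductions = $54.32 + $271.61 + $122.22 + $326.10 + $176.34 = $950.59
Net pay = $5,432.17 − $950.59 = $4,481.58

$4,481.58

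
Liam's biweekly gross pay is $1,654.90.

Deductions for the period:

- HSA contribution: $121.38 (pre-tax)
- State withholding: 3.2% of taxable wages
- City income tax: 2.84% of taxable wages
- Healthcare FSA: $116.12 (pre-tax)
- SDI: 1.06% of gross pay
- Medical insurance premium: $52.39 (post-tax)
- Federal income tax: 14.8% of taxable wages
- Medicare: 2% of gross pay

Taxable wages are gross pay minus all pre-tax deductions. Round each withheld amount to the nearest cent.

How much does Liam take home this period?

HSA contribution: $121.38
Healthcare FSA: $116.12
Pre-tax total = $121.38 + $116.12 = $237.50
Taxable wages = $1,654.90 − $237.50 = $1,417.40
City income tax: $1,417.40 × 0.0284 = $40.25
State withholding: $1,417.40 × 0.032 = $45.36
Federal income tax: $1,417.40 × 0.148 = $209.78
SDI: $1,654.90 × 0.0106 = $17.54
Medicare: $1,654.90 × 0.02 = $33.10
Medical insurance premium: $52.39
Total deductions = $121.38 + $116.12 + $40.25 + $45.36 + $209.78 + $17.54 + $33.10 + $52.39 = $635.92
Net pay = $1,654.90 − $635.92 = $1,018.98

$1,018.98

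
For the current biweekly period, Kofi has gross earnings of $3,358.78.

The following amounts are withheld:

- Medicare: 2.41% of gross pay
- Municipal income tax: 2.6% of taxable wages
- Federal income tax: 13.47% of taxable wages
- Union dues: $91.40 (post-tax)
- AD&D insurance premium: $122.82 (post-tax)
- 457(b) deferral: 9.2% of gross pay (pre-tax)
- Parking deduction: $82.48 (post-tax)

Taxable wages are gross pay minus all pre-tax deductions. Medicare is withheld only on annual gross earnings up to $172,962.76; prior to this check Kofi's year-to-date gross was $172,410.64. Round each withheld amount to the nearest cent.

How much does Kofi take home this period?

457(b) deferral: $3,358.78 × 0.092 = $309.01
Taxable wages = $3,358.78 − $309.01 = $3,049.77
Federal income tax: $3,049.77 × 0.1347 = $410.80
Municipal income tax: $3,049.77 × 0.026 = $79.29
Medicare: only $172,962.76 − $172,410.64 = $552.12 of this check is subject → $552.12 × 0.0241 = $13.31
AD&D insurance premium: $122.82
Parking deduction: $82.48
Union dues: $91.40
Total deductions = $309.01 + $410.80 + $79.29 + $13.31 + $122.82 + $82.48 + $91.40 = $1,109.11
Net pay = $3,358.78 − $1,109.11 = $2,249.67

$2,249.67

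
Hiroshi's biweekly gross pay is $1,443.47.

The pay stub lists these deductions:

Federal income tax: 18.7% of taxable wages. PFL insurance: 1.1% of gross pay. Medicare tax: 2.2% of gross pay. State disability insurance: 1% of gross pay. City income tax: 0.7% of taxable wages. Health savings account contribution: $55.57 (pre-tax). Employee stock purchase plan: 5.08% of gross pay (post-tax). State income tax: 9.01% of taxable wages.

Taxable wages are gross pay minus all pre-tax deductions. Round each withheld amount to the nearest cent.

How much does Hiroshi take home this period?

$858.19

Health savings account contribution: $55.57
Taxable wages = $1,443.47 − $55.57 = $1,387.90
State income tax: $1,387.90 × 0.0901 = $125.05
City income tax: $1,387.90 × 0.007 = $9.72
Federal income tax: $1,387.90 × 0.187 = $259.54
Medicare tax: $1,443.47 × 0.022 = $31.76
State disability insurance: $1,443.47 × 0.01 = $14.43
PFL insurance: $1,443.47 × 0.011 = $15.88
Employee stock purchase plan: $1,443.47 × 0.0508 = $73.33
Total deductions = $55.57 + $125.05 + $9.72 + $259.54 + $31.76 + $14.43 + $15.88 + $73.33 = $585.28
Net pay = $1,443.47 − $585.28 = $858.19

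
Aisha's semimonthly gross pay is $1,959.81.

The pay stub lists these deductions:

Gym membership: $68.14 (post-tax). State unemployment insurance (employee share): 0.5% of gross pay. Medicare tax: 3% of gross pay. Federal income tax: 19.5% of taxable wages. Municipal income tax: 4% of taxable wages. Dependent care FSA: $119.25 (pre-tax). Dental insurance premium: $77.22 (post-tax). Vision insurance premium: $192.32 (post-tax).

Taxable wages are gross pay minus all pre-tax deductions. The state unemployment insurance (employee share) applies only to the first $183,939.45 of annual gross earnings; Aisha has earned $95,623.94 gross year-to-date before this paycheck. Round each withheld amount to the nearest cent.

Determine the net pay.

$1,001.76

Dependent care FSA: $119.25
Taxable wages = $1,959.81 − $119.25 = $1,840.56
Federal income tax: $1,840.56 × 0.195 = $358.91
Municipal income tax: $1,840.56 × 0.04 = $73.62
Medicare tax: $1,959.81 × 0.03 = $58.79
State unemployment insurance (employee share): cap not yet reached, full $1,959.81 is subject → $1,959.81 × 0.005 = $9.80
Dental insurance premium: $77.22
Vision insurance premium: $192.32
Gym membership: $68.14
Total deductions = $119.25 + $358.91 + $73.62 + $58.79 + $9.80 + $77.22 + $192.32 + $68.14 = $958.05
Net pay = $1,959.81 − $958.05 = $1,001.76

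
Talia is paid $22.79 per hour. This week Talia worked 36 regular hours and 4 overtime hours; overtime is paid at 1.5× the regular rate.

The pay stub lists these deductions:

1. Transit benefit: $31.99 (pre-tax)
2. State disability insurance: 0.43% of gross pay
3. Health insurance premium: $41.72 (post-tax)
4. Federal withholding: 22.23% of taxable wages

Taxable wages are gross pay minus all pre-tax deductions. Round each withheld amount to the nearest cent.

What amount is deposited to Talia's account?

$673.68

Regular pay: 36 × $22.79 = $820.44
Overtime pay: 4 × $22.79 × 1.5 = $136.74
Gross pay = $820.44 + $136.74 = $957.18
Transit benefit: $31.99
Taxable wages = $957.18 − $31.99 = $925.19
Federal withholding: $925.19 × 0.2223 = $205.67
State disability insurance: $957.18 × 0.0043 = $4.12
Health insurance premium: $41.72
Total deductions = $31.99 + $205.67 + $4.12 + $41.72 = $283.50
Net pay = $957.18 − $283.50 = $673.68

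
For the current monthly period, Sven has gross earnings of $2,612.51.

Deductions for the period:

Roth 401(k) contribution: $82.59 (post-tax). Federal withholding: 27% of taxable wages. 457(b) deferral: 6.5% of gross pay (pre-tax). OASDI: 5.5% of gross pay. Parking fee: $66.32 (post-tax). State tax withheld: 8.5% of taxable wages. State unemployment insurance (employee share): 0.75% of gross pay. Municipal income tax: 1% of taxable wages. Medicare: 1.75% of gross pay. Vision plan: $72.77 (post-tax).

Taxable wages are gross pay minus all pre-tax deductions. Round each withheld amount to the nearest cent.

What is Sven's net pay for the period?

$1,120.43

457(b) deferral: $2,612.51 × 0.065 = $169.81
Taxable wages = $2,612.51 − $169.81 = $2,442.70
Municipal income tax: $2,442.70 × 0.01 = $24.43
Federal withholding: $2,442.70 × 0.27 = $659.53
State tax withheld: $2,442.70 × 0.085 = $207.63
OASDI: $2,612.51 × 0.055 = $143.69
State unemployment insurance (employee share): $2,612.51 × 0.0075 = $19.59
Medicare: $2,612.51 × 0.0175 = $45.72
Parking fee: $66.32
Roth 401(k) contribution: $82.59
Vision plan: $72.77
Total deductions = $169.81 + $24.43 + $659.53 + $207.63 + $143.69 + $19.59 + $45.72 + $66.32 + $82.59 + $72.77 = $1,492.08
Net pay = $2,612.51 − $1,492.08 = $1,120.43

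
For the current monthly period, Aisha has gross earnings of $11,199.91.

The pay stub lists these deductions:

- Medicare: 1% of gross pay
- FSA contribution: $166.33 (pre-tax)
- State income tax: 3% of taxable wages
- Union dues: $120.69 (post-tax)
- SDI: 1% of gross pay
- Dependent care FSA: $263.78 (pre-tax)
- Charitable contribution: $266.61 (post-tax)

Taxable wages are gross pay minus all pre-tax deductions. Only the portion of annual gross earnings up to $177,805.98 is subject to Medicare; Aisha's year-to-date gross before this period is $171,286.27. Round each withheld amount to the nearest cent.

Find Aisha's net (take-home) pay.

$9,882.21

FSA contribution: $166.33
Dependent care FSA: $263.78
Pre-tax total = $166.33 + $263.78 = $430.11
Taxable wages = $11,199.91 − $430.11 = $10,769.80
State income tax: $10,769.80 × 0.03 = $323.09
Medicare: only $177,805.98 − $171,286.27 = $6,519.71 of this check is subject → $6,519.71 × 0.01 = $65.20
SDI: $11,199.91 × 0.01 = $112.00
Union dues: $120.69
Charitable contribution: $266.61
Total deductions = $166.33 + $263.78 + $323.09 + $65.20 + $112.00 + $120.69 + $266.61 = $1,317.70
Net pay = $11,199.91 − $1,317.70 = $9,882.21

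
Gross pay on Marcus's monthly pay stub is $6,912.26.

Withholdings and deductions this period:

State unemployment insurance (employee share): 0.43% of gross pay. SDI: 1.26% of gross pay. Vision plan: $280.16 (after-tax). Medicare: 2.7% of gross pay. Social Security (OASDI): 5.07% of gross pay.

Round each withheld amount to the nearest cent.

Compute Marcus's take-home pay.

$5,978.21

Social Security (OASDI): $6,912.26 × 0.0507 = $350.45
SDI: $6,912.26 × 0.0126 = $87.09
Medicare: $6,912.26 × 0.027 = $186.63
State unemployment insurance (employee share): $6,912.26 × 0.0043 = $29.72
Vision plan: $280.16
Total deductions = $350.45 + $87.09 + $186.63 + $29.72 + $280.16 = $934.05
Net pay = $6,912.26 − $934.05 = $5,978.21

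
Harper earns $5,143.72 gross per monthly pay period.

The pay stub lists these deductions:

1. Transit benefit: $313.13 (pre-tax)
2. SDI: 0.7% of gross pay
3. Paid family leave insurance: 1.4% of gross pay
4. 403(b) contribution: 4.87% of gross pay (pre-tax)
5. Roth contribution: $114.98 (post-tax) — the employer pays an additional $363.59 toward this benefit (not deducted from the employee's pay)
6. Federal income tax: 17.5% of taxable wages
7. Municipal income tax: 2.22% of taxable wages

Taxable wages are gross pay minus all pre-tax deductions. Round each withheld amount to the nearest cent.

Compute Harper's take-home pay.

$3,453.89

403(b) contribution: $5,143.72 × 0.0487 = $250.50
Transit benefit: $313.13
Pre-tax total = $250.50 + $313.13 = $563.63
Taxable wages = $5,143.72 − $563.63 = $4,580.09
Federal income tax: $4,580.09 × 0.175 = $801.52
Municipal income tax: $4,580.09 × 0.0222 = $101.68
SDI: $5,143.72 × 0.007 = $36.01
Paid family leave insurance: $5,143.72 × 0.014 = $72.01
Roth contribution: $114.98
(Employer's $363.59 toward Roth contribution is not withheld from the employee.)
Total deductions = $250.50 + $313.13 + $801.52 + $101.68 + $36.01 + $72.01 + $114.98 = $1,689.83
Net pay = $5,143.72 − $1,689.83 = $3,453.89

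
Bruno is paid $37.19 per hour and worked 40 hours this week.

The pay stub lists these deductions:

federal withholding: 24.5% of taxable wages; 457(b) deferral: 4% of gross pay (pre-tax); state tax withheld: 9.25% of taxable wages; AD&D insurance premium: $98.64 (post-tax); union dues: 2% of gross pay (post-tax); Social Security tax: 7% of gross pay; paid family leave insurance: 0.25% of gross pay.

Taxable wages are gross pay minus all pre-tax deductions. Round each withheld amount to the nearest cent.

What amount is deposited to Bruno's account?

Gross pay: 40 × $37.19 = $1,487.60
457(b) deferral: $1,487.60 × 0.04 = $59.50
Taxable wages = $1,487.60 − $59.50 = $1,428.10
Federal withholding: $1,428.10 × 0.245 = $349.88
State tax withheld: $1,428.10 × 0.0925 = $132.10
Social Security tax: $1,487.60 × 0.07 = $104.13
Paid family leave insurance: $1,487.60 × 0.0025 = $3.72
Union dues: $1,487.60 × 0.02 = $29.75
AD&D insurance premium: $98.64
Total deductions = $59.50 + $349.88 + $132.10 + $104.13 + $3.72 + $29.75 + $98.64 = $777.72
Net pay = $1,487.60 − $777.72 = $709.88

$709.88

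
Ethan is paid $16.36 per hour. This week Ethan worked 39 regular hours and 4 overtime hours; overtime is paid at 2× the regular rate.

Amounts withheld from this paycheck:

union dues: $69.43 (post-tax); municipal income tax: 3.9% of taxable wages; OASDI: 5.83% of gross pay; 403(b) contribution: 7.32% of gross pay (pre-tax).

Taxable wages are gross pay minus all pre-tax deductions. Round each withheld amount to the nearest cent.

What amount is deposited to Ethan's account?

Regular pay: 39 × $16.36 = $638.04
Overtime pay: 4 × $16.36 × 2 = $130.88
Gross pay = $638.04 + $130.88 = $768.92
403(b) contribution: $768.92 × 0.0732 = $56.28
Taxable wages = $768.92 − $56.28 = $712.64
Municipal income tax: $712.64 × 0.039 = $27.79
OASDI: $768.92 × 0.0583 = $44.83
Union dues: $69.43
Total deductions = $56.28 + $27.79 + $44.83 + $69.43 = $198.33
Net pay = $768.92 − $198.33 = $570.59

$570.59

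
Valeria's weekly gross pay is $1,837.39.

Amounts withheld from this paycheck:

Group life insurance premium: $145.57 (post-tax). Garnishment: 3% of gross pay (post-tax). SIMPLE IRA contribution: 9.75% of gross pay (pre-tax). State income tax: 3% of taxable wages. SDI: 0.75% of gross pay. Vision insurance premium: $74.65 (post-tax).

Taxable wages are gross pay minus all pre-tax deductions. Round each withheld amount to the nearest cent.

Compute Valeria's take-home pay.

$1,319.37

SIMPLE IRA contribution: $1,837.39 × 0.0975 = $179.15
Taxable wages = $1,837.39 − $179.15 = $1,658.24
State income tax: $1,658.24 × 0.03 = $49.75
SDI: $1,837.39 × 0.0075 = $13.78
Garnishment: $1,837.39 × 0.03 = $55.12
Vision insurance premium: $74.65
Group life insurance premium: $145.57
Total deductions = $179.15 + $49.75 + $13.78 + $55.12 + $74.65 + $145.57 = $518.02
Net pay = $1,837.39 − $518.02 = $1,319.37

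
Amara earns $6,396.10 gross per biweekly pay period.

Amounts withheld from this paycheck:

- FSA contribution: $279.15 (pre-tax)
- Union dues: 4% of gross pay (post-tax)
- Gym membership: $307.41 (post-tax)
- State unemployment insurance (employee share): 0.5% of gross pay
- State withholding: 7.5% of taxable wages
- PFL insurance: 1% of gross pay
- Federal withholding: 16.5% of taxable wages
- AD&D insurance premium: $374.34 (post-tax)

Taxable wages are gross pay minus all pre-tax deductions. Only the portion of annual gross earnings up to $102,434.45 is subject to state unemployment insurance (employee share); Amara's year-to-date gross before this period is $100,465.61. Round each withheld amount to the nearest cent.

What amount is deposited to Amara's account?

FSA contribution: $279.15
Taxable wages = $6,396.10 − $279.15 = $6,116.95
State withholding: $6,116.95 × 0.075 = $458.77
Federal withholding: $6,116.95 × 0.165 = $1,009.30
PFL insurance: $6,396.10 × 0.01 = $63.96
State unemployment insurance (employee share): only $102,434.45 − $100,465.61 = $1,968.84 of this check is subject → $1,968.84 × 0.005 = $9.84
AD&D insurance premium: $374.34
Gym membership: $307.41
Union dues: $6,396.10 × 0.04 = $255.84
Total deductions = $279.15 + $458.77 + $1,009.30 + $63.96 + $9.84 + $374.34 + $307.41 + $255.84 = $2,758.61
Net pay = $6,396.10 − $2,758.61 = $3,637.49

$3,637.49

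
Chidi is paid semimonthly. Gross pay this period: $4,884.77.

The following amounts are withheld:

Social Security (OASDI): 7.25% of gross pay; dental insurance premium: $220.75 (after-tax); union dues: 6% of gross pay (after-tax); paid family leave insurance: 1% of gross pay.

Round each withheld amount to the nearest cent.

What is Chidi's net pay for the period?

Social Security (OASDI): $4,884.77 × 0.0725 = $354.15
Paid family leave insurance: $4,884.77 × 0.01 = $48.85
Union dues: $4,884.77 × 0.06 = $293.09
Dental insurance premium: $220.75
Total deductions = $354.15 + $48.85 + $293.09 + $220.75 = $916.84
Net pay = $4,884.77 − $916.84 = $3,967.93

$3,967.93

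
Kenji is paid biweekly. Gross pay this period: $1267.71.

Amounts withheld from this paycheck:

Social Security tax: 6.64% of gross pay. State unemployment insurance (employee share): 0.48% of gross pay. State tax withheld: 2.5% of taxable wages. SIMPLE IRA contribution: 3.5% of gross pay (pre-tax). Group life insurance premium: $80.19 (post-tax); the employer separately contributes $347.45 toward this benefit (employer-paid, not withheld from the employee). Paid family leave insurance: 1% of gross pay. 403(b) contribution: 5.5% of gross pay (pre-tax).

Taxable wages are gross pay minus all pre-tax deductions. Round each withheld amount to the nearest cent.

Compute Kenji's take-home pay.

403(b) contribution: $1267.71 × 0.055 = $69.72
SIMPLE IRA contribution: $1267.71 × 0.035 = $44.37
Pre-tax total = $69.72 + $44.37 = $114.09
Taxable wages = $1267.71 − $114.09 = $1153.62
State tax withheld: $1153.62 × 0.025 = $28.84
State unemployment insurance (employee share): $1267.71 × 0.0048 = $6.09
Paid family leave insurance: $1267.71 × 0.01 = $12.68
Social Security tax: $1267.71 × 0.0664 = $84.18
Group life insurance premium: $80.19
(Employer's $347.45 toward group life insurance premium is not withheld from the employee.)
Total deductions = $69.72 + $44.37 + $28.84 + $6.09 + $12.68 + $84.18 + $80.19 = $326.07
Net pay = $1267.71 − $326.07 = $941.64

$941.64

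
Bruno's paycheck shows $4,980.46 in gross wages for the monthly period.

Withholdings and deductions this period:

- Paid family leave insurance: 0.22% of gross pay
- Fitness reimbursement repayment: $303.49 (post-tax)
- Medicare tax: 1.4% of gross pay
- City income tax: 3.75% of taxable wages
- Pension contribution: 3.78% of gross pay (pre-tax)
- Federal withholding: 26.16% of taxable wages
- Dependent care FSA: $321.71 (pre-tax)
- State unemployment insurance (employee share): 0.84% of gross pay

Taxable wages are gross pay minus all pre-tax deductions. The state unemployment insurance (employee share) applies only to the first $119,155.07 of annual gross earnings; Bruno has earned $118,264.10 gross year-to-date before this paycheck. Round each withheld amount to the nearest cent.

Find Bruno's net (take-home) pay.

$2,741.71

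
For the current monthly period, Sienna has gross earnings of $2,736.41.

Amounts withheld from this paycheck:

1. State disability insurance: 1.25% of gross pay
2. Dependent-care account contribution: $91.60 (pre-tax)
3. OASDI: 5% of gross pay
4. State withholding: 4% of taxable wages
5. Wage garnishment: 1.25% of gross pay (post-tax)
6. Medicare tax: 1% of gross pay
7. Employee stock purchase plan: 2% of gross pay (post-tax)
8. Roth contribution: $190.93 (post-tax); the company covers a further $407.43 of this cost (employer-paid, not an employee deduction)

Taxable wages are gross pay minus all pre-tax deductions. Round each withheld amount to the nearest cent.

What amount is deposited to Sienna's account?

Dependent-care account contribution: $91.60
Taxable wages = $2,736.41 − $91.60 = $2,644.81
State withholding: $2,644.81 × 0.04 = $105.79
State disability insurance: $2,736.41 × 0.0125 = $34.21
Medicare tax: $2,736.41 × 0.01 = $27.36
OASDI: $2,736.41 × 0.05 = $136.82
Employee stock purchase plan: $2,736.41 × 0.02 = $54.73
Wage garnishment: $2,736.41 × 0.0125 = $34.21
Roth contribution: $190.93
(Employer's $407.43 toward Roth contribution is not withheld from the employee.)
Total deductions = $91.60 + $105.79 + $34.21 + $27.36 + $136.82 + $54.73 + $34.21 + $190.93 = $675.65
Net pay = $2,736.41 − $675.65 = $2,060.76

$2,060.76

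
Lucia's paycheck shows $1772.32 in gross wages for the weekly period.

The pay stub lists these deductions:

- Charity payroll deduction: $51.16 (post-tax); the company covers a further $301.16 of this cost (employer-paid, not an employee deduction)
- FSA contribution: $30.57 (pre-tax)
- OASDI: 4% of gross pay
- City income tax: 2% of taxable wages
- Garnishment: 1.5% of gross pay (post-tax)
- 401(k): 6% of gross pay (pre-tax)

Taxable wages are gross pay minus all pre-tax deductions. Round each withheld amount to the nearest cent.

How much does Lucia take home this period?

FSA contribution: $30.57
401(k): $1772.32 × 0.06 = $106.34
Pre-tax total = $30.57 + $106.34 = $136.91
Taxable wages = $1772.32 − $136.91 = $1635.41
City income tax: $1635.41 × 0.02 = $32.71
OASDI: $1772.32 × 0.04 = $70.89
Garnishment: $1772.32 × 0.015 = $26.58
Charity payroll deduction: $51.16
(Employer's $301.16 toward charity payroll deduction is not withheld from the employee.)
Total deductions = $30.57 + $106.34 + $32.71 + $70.89 + $26.58 + $51.16 = $318.25
Net pay = $1772.32 − $318.25 = $1454.07

$1454.07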